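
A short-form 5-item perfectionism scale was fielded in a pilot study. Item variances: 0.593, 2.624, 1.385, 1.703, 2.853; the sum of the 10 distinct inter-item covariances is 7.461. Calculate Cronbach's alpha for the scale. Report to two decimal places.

α = 0.77

ΣVar(i) = 0.593 + 2.624 + 1.385 + 1.703 + 2.853 = 9.158
Sum of distinct covariances = 7.461
σ²_total = ΣVar(i) + 2·Σcov = 9.158 + 2 × 7.461 = 24.080
α = (5/4)·(1 − 9.158/24.080) = 0.77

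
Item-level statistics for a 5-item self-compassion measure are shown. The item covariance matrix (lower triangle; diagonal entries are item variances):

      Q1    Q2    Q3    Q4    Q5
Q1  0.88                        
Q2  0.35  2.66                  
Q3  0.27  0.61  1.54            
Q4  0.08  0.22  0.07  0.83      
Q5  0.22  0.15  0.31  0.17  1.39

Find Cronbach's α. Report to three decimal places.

Σσᵢ² = 0.88 + 2.66 + 1.54 + 0.83 + 1.39 = 7.30
Σ_{i<j} σ_ij = 2.45
σ²_total = 7.30 + 2 × 2.45 = 12.20
α = (k/(k−1))·(1 − Σσᵢ²/σ²_total) = (5/4)·(1 − 7.30/12.20) = 0.502

Cronbach's α = 0.502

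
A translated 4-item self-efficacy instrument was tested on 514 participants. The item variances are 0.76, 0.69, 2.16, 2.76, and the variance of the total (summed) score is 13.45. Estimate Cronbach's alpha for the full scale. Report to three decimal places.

Σσᵢ² = 0.76 + 0.69 + 2.16 + 2.76 = 6.37
α = (k/(k−1))·(1 − Σσᵢ²/σ²_total) = (4/3)·(1 − 6.37/13.45) = 0.702

α = 0.702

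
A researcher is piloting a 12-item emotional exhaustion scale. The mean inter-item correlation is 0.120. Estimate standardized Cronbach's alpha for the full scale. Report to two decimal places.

α = 0.62

Standardized α = k·r̄ / (1 + (k−1)·r̄) = 12 × 0.120 / (1 + 11 × 0.120)
  = 1.4400 / 2.3200 = 0.62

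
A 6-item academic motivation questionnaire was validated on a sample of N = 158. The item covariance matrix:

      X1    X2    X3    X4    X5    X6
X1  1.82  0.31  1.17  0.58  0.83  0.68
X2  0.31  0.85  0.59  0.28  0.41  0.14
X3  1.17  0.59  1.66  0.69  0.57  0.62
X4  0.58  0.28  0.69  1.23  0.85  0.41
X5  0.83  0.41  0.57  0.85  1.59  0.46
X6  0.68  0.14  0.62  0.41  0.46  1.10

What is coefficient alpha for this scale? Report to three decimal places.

coefficient alpha = 0.811

Σσ²ᵢ = 1.82 + 0.85 + 1.66 + 1.23 + 1.59 + 1.10 = 8.25
Σ_{i<j} σ_ij = 8.59
Var(T) = 8.25 + 2 × 8.59 = 25.43
α = (k/(k−1))·(1 − Σσ²ᵢ/Var(T)) = (6/5)·(1 − 8.25/25.43) = 0.811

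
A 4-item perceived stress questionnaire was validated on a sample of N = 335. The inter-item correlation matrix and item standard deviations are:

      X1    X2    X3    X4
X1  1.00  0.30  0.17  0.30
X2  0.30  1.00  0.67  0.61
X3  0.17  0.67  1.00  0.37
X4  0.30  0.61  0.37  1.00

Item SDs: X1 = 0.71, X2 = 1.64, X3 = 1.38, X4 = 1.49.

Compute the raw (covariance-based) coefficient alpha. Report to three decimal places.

Σσ²ᵢ = 0.71² + 1.64² + 1.38² + 1.49² = 7.3182
Covariances σ_ij = r_ij · s_i · s_j:
  σ(X1,X2) = 0.30 × 0.71 × 1.64 = 0.3493
  σ(X1,X3) = 0.17 × 0.71 × 1.38 = 0.1666
  σ(X1,X4) = 0.30 × 0.71 × 1.49 = 0.3174
  σ(X2,X3) = 0.67 × 1.64 × 1.38 = 1.5163
  σ(X2,X4) = 0.61 × 1.64 × 1.49 = 1.4906
  σ(X3,X4) = 0.37 × 1.38 × 1.49 = 0.7608
σ²_T = Σσ²ᵢ + 2·Σσ_ij = 7.3182 + 2 × 4.6010 = 16.5202
α = (4/3)·(1 − 7.3182/16.5202) = 0.743

coefficient alpha = 0.743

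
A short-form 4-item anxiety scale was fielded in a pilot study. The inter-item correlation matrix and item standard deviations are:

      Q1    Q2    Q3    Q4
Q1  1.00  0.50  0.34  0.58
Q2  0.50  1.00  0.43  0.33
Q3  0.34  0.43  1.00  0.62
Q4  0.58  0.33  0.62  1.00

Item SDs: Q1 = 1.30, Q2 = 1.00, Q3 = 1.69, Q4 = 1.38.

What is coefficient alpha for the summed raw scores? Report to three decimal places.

Σσ²ᵢ = 1.30² + 1.00² + 1.69² + 1.38² = 7.4505
Covariances σ_ij = r_ij · s_i · s_j:
  σ(Q1,Q2) = 0.50 × 1.30 × 1.00 = 0.6500
  σ(Q1,Q3) = 0.34 × 1.30 × 1.69 = 0.7470
  σ(Q1,Q4) = 0.58 × 1.30 × 1.38 = 1.0405
  σ(Q2,Q3) = 0.43 × 1.00 × 1.69 = 0.7267
  σ(Q2,Q4) = 0.33 × 1.00 × 1.38 = 0.4554
  σ(Q3,Q4) = 0.62 × 1.69 × 1.38 = 1.4460
σ²_T = Σσ²ᵢ + 2·Σσ_ij = 7.4505 + 2 × 5.0656 = 17.5817
α = (4/3)·(1 − 7.4505/17.5817) = 0.768

α = 0.768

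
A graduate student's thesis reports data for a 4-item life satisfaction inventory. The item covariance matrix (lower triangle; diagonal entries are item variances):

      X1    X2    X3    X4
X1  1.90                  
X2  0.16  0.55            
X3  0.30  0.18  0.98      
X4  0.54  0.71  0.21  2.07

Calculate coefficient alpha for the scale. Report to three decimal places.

coefficient alpha = 0.577

Σσᵢ² = 1.90 + 0.55 + 0.98 + 2.07 = 5.50
Sum of off-diagonal covariances = 2.10
Var(T) = 5.50 + 2 × 2.10 = 9.70
α = (k/(k−1))·(1 − Σσᵢ²/Var(T)) = (4/3)·(1 − 5.50/9.70) = 0.577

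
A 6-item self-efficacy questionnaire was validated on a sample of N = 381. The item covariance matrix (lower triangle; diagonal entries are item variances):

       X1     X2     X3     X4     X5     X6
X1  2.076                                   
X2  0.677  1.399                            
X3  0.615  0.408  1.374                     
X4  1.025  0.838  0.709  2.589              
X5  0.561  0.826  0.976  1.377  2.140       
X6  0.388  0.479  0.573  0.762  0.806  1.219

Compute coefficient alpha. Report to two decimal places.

sum of item variances = 2.076 + 1.399 + 1.374 + 2.589 + 2.140 + 1.219 = 10.797
Sum of off-diagonal covariances = 11.020
σ²_total = 10.797 + 2 × 11.020 = 32.837
α = (k/(k−1))·(1 − sum of item variances/σ²_total) = (6/5)·(1 − 10.797/32.837) = 0.81

α = 0.81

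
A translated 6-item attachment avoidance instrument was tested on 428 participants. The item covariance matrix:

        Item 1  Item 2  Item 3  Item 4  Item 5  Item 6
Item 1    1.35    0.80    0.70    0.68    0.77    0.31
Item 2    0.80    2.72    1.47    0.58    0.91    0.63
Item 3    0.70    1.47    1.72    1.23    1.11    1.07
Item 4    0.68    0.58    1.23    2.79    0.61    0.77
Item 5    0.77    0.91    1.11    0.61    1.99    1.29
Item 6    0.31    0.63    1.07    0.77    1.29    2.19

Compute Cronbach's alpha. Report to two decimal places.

α = 0.80

Σσ²ᵢ = 1.35 + 2.72 + 1.72 + 2.79 + 1.99 + 2.19 = 12.76
Sum of the distinct covariances = 12.93
σ²_T = 12.76 + 2 × 12.93 = 38.62
α = (k/(k−1))·(1 − Σσ²ᵢ/σ²_T) = (6/5)·(1 − 12.76/38.62) = 0.80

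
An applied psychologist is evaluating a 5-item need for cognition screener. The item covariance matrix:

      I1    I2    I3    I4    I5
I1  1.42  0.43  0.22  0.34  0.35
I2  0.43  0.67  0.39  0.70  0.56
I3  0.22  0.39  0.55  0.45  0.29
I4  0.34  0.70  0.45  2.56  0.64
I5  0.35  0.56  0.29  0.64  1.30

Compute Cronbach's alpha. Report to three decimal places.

α = 0.717

sum of item variances = 1.42 + 0.67 + 0.55 + 2.56 + 1.30 = 6.50
Sum of the distinct covariances = 4.37
σ²_T = 6.50 + 2 × 4.37 = 15.24
α = (k/(k−1))·(1 − sum of item variances/σ²_T) = (5/4)·(1 − 6.50/15.24) = 0.717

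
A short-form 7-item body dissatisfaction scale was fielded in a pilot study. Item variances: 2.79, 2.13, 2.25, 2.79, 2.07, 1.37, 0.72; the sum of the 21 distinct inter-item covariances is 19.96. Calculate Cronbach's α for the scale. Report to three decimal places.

α = 0.862

sum of item variances = 2.79 + 2.13 + 2.25 + 2.79 + 2.07 + 1.37 + 0.72 = 14.12
Sum of distinct covariances = 19.96
total variance = sum of item variances + 2·Σcov = 14.12 + 2 × 19.96 = 54.04
α = (7/6)·(1 − 14.12/54.04) = 0.862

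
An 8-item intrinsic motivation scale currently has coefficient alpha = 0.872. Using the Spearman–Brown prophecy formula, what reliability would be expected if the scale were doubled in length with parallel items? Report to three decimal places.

predicted reliability = 0.932

Length factor m = 2
α' = m·α / (1 + (m−1)·α)
   = 2 × 0.872 / (1 + (2 − 1) × 0.872)
   = 1.7440 / 1.8720 = 0.932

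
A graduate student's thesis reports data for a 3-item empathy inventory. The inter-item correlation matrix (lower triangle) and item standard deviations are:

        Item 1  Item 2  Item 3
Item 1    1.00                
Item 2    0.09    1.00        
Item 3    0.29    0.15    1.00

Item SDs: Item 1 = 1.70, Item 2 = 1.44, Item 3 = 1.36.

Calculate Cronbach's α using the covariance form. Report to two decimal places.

α = 0.39

Σσ²ᵢ = 1.70² + 1.44² + 1.36² = 6.8132
Covariances σ_ij = r_ij · s_i · s_j:
  σ(Item 1,Item 2) = 0.09 × 1.70 × 1.44 = 0.2203
  σ(Item 1,Item 3) = 0.29 × 1.70 × 1.36 = 0.6705
  σ(Item 2,Item 3) = 0.15 × 1.44 × 1.36 = 0.2938
σ²_T = Σσ²ᵢ + 2·Σσ_ij = 6.8132 + 2 × 1.1846 = 9.1824
α = (3/2)·(1 − 6.8132/9.1824) = 0.39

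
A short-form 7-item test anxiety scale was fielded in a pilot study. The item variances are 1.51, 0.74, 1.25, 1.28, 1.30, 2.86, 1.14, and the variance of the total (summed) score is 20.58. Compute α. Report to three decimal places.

α = 0.595

Σσ²ᵢ = 1.51 + 0.74 + 1.25 + 1.28 + 1.30 + 2.86 + 1.14 = 10.08
α = (k/(k−1))·(1 − Σσ²ᵢ/Var(T)) = (7/6)·(1 − 10.08/20.58) = 0.595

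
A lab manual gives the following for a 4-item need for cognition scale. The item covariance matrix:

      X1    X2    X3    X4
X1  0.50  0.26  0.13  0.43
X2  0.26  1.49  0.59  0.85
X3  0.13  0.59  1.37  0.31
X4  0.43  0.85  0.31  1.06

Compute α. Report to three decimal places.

α = 0.717

sum of item variances = 0.50 + 1.49 + 1.37 + 1.06 = 4.42
Sum of off-diagonal covariances = 2.57
Var(T) = 4.42 + 2 × 2.57 = 9.56
α = (k/(k−1))·(1 − sum of item variances/Var(T)) = (4/3)·(1 − 4.42/9.56) = 0.717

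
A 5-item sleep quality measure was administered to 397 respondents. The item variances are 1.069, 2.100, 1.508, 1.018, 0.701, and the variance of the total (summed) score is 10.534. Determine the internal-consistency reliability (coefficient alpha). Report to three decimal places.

ΣVar(i) = 1.069 + 2.100 + 1.508 + 1.018 + 0.701 = 6.396
α = (k/(k−1))·(1 − ΣVar(i)/σ²_T) = (5/4)·(1 − 6.396/10.534) = 0.491

α = 0.491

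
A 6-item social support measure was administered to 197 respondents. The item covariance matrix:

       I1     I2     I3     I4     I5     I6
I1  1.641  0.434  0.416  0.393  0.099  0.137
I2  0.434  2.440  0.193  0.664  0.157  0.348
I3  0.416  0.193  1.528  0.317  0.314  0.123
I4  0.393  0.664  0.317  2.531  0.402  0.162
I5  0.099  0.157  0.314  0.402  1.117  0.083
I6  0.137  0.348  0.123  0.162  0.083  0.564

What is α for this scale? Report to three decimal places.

α = 0.556

Σσᵢ² = 1.641 + 2.440 + 1.528 + 2.531 + 1.117 + 0.564 = 9.821
Σ_{i<j} σ_ij = 4.242
σ²_total = 9.821 + 2 × 4.242 = 18.305
α = (k/(k−1))·(1 − Σσᵢ²/σ²_total) = (6/5)·(1 − 9.821/18.305) = 0.556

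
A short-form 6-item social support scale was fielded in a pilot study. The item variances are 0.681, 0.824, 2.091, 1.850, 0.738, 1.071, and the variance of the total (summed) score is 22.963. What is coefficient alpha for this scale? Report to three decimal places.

ΣVar(i) = 0.681 + 0.824 + 2.091 + 1.850 + 0.738 + 1.071 = 7.255
α = (k/(k−1))·(1 − ΣVar(i)/σ²_T) = (6/5)·(1 − 7.255/22.963) = 0.821

coefficient alpha = 0.821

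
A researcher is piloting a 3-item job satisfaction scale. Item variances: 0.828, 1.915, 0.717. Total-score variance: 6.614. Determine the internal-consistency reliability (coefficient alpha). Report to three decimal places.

coefficient alpha = 0.715

Σσ²ᵢ = 0.828 + 1.915 + 0.717 = 3.460
α = (k/(k−1))·(1 − Σσ²ᵢ/total variance) = (3/2)·(1 − 3.460/6.614) = 0.715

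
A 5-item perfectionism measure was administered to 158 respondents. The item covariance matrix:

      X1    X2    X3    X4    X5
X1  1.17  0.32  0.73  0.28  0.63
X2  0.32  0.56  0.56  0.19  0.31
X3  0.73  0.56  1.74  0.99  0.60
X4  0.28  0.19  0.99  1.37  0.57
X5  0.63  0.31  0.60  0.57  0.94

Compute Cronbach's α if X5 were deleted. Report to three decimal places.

Remaining items: X1, X2, X3, X4 (k = 4).
Σσ²ᵢ = 1.17 + 0.56 + 1.74 + 1.37 = 4.84
σ²_T = 4.84 + 2 × 3.07 = 10.98
α (item deleted) = (4/3)·(1 − 4.84/10.98) = 0.746

α = 0.746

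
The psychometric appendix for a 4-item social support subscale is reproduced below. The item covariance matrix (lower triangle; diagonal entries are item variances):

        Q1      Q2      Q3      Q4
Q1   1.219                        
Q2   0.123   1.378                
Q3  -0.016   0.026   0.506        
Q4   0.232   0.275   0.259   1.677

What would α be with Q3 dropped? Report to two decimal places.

α = 0.34

Remaining items: Q1, Q2, Q4 (k = 3).
Σσ²ᵢ = 1.219 + 1.378 + 1.677 = 4.274
Var(T) = 4.274 + 2 × 0.630 = 5.534
α (item deleted) = (3/2)·(1 − 4.274/5.534) = 0.34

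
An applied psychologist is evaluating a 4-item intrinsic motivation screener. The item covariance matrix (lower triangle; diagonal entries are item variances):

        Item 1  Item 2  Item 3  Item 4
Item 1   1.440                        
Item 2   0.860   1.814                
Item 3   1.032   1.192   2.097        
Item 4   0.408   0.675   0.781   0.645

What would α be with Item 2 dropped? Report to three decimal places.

α = 0.773

Remaining items: Item 1, Item 3, Item 4 (k = 3).
ΣVar(i) = 1.440 + 2.097 + 0.645 = 4.182
Var(T) = 4.182 + 2 × 2.221 = 8.624
α (item deleted) = (3/2)·(1 − 4.182/8.624) = 0.773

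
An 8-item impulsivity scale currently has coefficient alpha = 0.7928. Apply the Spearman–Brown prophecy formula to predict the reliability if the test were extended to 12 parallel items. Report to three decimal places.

Length factor m = 12/8 = 1.5000
α' = m·α / (1 + (m−1)·α)
   = 12/8 × 0.7928 / (1 + (12/8 − 1) × 0.7928)
   = 1.1892 / 1.3964 = 0.852

predicted reliability = 0.852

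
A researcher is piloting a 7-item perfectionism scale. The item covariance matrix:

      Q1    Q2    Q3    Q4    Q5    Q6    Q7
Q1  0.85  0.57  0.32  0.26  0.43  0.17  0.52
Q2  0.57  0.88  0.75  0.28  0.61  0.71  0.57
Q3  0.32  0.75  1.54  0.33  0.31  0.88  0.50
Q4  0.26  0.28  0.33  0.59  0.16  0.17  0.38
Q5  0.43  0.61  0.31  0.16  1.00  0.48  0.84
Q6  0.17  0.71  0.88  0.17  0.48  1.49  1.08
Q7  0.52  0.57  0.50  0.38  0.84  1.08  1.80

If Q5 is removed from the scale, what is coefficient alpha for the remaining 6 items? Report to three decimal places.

α = 0.812

Remaining items: Q1, Q2, Q3, Q4, Q6, Q7 (k = 6).
Σσᵢ² = 0.85 + 0.88 + 1.54 + 0.59 + 1.49 + 1.80 = 7.15
Var(T) = 7.15 + 2 × 7.49 = 22.13
α (item deleted) = (6/5)·(1 − 7.15/22.13) = 0.812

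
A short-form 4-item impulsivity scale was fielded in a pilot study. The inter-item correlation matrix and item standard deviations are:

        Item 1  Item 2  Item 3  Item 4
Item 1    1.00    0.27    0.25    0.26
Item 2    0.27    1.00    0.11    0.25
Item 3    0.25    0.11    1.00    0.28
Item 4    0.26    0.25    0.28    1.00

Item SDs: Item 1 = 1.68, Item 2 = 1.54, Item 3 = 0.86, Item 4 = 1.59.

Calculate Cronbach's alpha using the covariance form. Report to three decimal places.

Σσ²ᵢ = 1.68² + 1.54² + 0.86² + 1.59² = 8.4617
Covariances σ_ij = r_ij · s_i · s_j:
  σ(Item 1,Item 2) = 0.27 × 1.68 × 1.54 = 0.6985
  σ(Item 1,Item 3) = 0.25 × 1.68 × 0.86 = 0.3612
  σ(Item 1,Item 4) = 0.26 × 1.68 × 1.59 = 0.6945
  σ(Item 2,Item 3) = 0.11 × 1.54 × 0.86 = 0.1457
  σ(Item 2,Item 4) = 0.25 × 1.54 × 1.59 = 0.6122
  σ(Item 3,Item 4) = 0.28 × 0.86 × 1.59 = 0.3829
σ²_T = Σσ²ᵢ + 2·Σσ_ij = 8.4617 + 2 × 2.8950 = 14.2517
α = (4/3)·(1 − 8.4617/14.2517) = 0.542

Cronbach's alpha = 0.542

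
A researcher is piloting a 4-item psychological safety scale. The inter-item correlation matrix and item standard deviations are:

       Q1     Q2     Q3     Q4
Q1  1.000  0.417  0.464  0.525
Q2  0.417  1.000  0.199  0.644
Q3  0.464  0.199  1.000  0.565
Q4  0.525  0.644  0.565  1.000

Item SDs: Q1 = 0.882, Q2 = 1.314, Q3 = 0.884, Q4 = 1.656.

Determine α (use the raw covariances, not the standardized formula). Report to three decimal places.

α = 0.766

Σσ²ᵢ = 0.882² + 1.314² + 0.884² + 1.656² = 6.0283
Covariances σ_ij = r_ij · s_i · s_j:
  σ(Q1,Q2) = 0.417 × 0.882 × 1.314 = 0.4833
  σ(Q1,Q3) = 0.464 × 0.882 × 0.884 = 0.3618
  σ(Q1,Q4) = 0.525 × 0.882 × 1.656 = 0.7668
  σ(Q2,Q3) = 0.199 × 1.314 × 0.884 = 0.2312
  σ(Q2,Q4) = 0.644 × 1.314 × 1.656 = 1.4013
  σ(Q3,Q4) = 0.565 × 0.884 × 1.656 = 0.8271
σ²_T = Σσ²ᵢ + 2·Σσ_ij = 6.0283 + 2 × 4.0715 = 14.1713
α = (4/3)·(1 − 6.0283/14.1713) = 0.766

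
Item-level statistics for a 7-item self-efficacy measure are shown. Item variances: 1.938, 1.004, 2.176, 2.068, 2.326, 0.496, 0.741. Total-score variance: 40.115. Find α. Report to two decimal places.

α = 0.85

ΣVar(i) = 1.938 + 1.004 + 2.176 + 2.068 + 2.326 + 0.496 + 0.741 = 10.749
α = (k/(k−1))·(1 − ΣVar(i)/σ²_T) = (7/6)·(1 − 10.749/40.115) = 0.85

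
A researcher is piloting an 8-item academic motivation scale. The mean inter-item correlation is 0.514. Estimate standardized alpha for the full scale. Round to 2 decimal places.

Standardized α = k·r̄ / (1 + (k−1)·r̄) = 8 × 0.514 / (1 + 7 × 0.514)
  = 4.1120 / 4.5980 = 0.89

standardized alpha = 0.89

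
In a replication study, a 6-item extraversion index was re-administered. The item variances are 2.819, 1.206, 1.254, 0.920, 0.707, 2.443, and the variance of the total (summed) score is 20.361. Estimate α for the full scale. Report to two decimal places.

Σσᵢ² = 2.819 + 1.206 + 1.254 + 0.920 + 0.707 + 2.443 = 9.349
α = (k/(k−1))·(1 − Σσᵢ²/σ²_T) = (6/5)·(1 − 9.349/20.361) = 0.65

α = 0.65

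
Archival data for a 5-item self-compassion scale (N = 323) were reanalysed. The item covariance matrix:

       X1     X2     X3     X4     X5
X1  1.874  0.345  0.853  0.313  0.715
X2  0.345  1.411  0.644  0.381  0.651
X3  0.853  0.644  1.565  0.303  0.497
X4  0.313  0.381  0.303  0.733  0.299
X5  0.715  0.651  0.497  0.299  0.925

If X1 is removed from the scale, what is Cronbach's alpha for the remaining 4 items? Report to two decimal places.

Remaining items: X2, X3, X4, X5 (k = 4).
ΣVar(i) = 1.411 + 1.565 + 0.733 + 0.925 = 4.634
Var(T) = 4.634 + 2 × 2.775 = 10.184
α (item deleted) = (4/3)·(1 − 4.634/10.184) = 0.73

α = 0.73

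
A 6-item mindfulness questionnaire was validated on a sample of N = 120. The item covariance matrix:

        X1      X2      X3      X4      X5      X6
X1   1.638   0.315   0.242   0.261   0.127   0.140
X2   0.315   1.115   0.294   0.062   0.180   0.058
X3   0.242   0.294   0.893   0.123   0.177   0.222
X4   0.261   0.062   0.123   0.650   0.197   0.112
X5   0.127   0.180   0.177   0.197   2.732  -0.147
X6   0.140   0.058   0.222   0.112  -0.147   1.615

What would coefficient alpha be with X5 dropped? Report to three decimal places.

coefficient alpha = 0.478

Remaining items: X1, X2, X3, X4, X6 (k = 5).
sum of item variances = 1.638 + 1.115 + 0.893 + 0.650 + 1.615 = 5.911
Var(T) = 5.911 + 2 × 1.829 = 9.569
α (item deleted) = (5/4)·(1 − 5.911/9.569) = 0.478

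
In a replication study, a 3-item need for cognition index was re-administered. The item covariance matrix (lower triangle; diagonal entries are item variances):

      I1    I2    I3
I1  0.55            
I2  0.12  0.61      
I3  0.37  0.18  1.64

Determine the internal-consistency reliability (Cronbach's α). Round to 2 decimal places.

Σσ²ᵢ = 0.55 + 0.61 + 1.64 = 2.80
Sum of the distinct covariances = 0.67
Var(T) = 2.80 + 2 × 0.67 = 4.14
α = (k/(k−1))·(1 − Σσ²ᵢ/Var(T)) = (3/2)·(1 − 2.80/4.14) = 0.49

Cronbach's α = 0.49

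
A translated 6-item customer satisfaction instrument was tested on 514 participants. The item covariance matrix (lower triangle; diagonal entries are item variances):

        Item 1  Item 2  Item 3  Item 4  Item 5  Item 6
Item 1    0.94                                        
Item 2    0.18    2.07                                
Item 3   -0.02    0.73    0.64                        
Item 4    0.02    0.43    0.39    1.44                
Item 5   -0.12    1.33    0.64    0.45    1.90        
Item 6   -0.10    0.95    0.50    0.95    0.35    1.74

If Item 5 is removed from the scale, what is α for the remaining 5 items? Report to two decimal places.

α = 0.68

Remaining items: Item 1, Item 2, Item 3, Item 4, Item 6 (k = 5).
ΣVar(i) = 0.94 + 2.07 + 0.64 + 1.44 + 1.74 = 6.83
Var(T) = 6.83 + 2 × 4.03 = 14.89
α (item deleted) = (5/4)·(1 − 6.83/14.89) = 0.68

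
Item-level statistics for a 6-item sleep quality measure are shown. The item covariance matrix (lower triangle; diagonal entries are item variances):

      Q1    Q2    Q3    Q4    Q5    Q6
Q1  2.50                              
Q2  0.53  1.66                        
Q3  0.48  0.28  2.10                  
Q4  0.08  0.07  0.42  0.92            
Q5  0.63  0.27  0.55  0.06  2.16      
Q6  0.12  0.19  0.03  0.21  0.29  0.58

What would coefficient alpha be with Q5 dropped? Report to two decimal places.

Remaining items: Q1, Q2, Q3, Q4, Q6 (k = 5).
Σσ²ᵢ = 2.50 + 1.66 + 2.10 + 0.92 + 0.58 = 7.76
Var(T) = 7.76 + 2 × 2.41 = 12.58
α (item deleted) = (5/4)·(1 − 7.76/12.58) = 0.48

coefficient alpha = 0.48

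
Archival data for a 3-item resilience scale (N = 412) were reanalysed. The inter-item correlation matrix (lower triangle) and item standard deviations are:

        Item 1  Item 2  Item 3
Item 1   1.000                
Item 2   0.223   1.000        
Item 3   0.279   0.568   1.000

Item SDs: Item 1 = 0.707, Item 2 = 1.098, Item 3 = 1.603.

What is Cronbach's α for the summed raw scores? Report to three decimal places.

Σσ²ᵢ = 0.707² + 1.098² + 1.603² = 4.2751
Covariances σ_ij = r_ij · s_i · s_j:
  σ(Item 1,Item 2) = 0.223 × 0.707 × 1.098 = 0.1731
  σ(Item 1,Item 3) = 0.279 × 0.707 × 1.603 = 0.3162
  σ(Item 2,Item 3) = 0.568 × 1.098 × 1.603 = 0.9997
σ²_T = Σσ²ᵢ + 2·Σσ_ij = 4.2751 + 2 × 1.4890 = 7.2531
α = (3/2)·(1 − 4.2751/7.2531) = 0.616

Cronbach's α = 0.616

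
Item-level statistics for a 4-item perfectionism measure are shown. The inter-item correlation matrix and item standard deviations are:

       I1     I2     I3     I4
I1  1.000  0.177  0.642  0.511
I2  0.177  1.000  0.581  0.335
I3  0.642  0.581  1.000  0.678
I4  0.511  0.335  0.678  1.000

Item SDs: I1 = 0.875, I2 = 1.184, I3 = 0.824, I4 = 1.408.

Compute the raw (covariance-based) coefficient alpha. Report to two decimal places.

α = 0.76

Σσ²ᵢ = 0.875² + 1.184² + 0.824² + 1.408² = 4.8289
Covariances σ_ij = r_ij · s_i · s_j:
  σ(I1,I2) = 0.177 × 0.875 × 1.184 = 0.1834
  σ(I1,I3) = 0.642 × 0.875 × 0.824 = 0.4629
  σ(I1,I4) = 0.511 × 0.875 × 1.408 = 0.6296
  σ(I2,I3) = 0.581 × 1.184 × 0.824 = 0.5668
  σ(I2,I4) = 0.335 × 1.184 × 1.408 = 0.5585
  σ(I3,I4) = 0.678 × 0.824 × 1.408 = 0.7866
σ²_T = Σσ²ᵢ + 2·Σσ_ij = 4.8289 + 2 × 3.1878 = 11.2045
α = (4/3)·(1 − 4.8289/11.2045) = 0.76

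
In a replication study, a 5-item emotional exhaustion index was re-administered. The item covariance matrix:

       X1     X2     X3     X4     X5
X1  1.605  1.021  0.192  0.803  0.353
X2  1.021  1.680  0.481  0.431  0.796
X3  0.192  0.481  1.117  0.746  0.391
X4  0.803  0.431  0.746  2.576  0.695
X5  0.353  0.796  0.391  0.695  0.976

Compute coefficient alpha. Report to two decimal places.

sum of item variances = 1.605 + 1.680 + 1.117 + 2.576 + 0.976 = 7.954
Sum of off-diagonal covariances = 5.909
Var(T) = 7.954 + 2 × 5.909 = 19.772
α = (k/(k−1))·(1 − sum of item variances/Var(T)) = (5/4)·(1 − 7.954/19.772) = 0.75

coefficient alpha = 0.75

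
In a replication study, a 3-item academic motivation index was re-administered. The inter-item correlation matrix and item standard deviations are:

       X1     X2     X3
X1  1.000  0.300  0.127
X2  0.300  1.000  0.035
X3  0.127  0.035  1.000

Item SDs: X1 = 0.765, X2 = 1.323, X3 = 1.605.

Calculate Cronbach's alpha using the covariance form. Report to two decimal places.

Cronbach's alpha = 0.27

Σσ²ᵢ = 0.765² + 1.323² + 1.605² = 4.9116
Covariances σ_ij = r_ij · s_i · s_j:
  σ(X1,X2) = 0.300 × 0.765 × 1.323 = 0.3036
  σ(X1,X3) = 0.127 × 0.765 × 1.605 = 0.1559
  σ(X2,X3) = 0.035 × 1.323 × 1.605 = 0.0743
σ²_T = Σσ²ᵢ + 2·Σσ_ij = 4.9116 + 2 × 0.5338 = 5.9792
α = (3/2)·(1 − 4.9116/5.9792) = 0.27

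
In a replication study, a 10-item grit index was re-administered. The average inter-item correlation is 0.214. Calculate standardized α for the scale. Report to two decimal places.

Standardized α = k·r̄ / (1 + (k−1)·r̄) = 10 × 0.214 / (1 + 9 × 0.214)
  = 2.1400 / 2.9260 = 0.73

standardized α = 0.73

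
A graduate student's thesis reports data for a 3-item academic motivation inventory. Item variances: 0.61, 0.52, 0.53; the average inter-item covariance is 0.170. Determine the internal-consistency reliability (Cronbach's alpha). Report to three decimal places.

sum of item variances = 0.61 + 0.52 + 0.53 = 1.66
Sum of the 3 distinct covariances = 3 × 0.170 = 0.510
Var(T) = sum of item variances + 2·Σcov = 1.66 + 2 × 0.510 = 2.680
α = (3/2)·(1 − 1.66/2.680) = 0.571

Cronbach's alpha = 0.571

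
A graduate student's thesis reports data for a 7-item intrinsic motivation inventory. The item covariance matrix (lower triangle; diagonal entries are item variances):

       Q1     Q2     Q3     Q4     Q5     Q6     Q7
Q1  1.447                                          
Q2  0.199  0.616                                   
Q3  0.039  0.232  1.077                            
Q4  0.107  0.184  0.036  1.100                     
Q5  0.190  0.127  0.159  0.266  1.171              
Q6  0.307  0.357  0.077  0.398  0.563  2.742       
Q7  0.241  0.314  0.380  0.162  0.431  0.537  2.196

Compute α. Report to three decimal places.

α = 0.591

ΣVar(i) = 1.447 + 0.616 + 1.077 + 1.100 + 1.171 + 2.742 + 2.196 = 10.349
Sum of off-diagonal covariances = 5.306
total variance = 10.349 + 2 × 5.306 = 20.961
α = (k/(k−1))·(1 − ΣVar(i)/total variance) = (7/6)·(1 − 10.349/20.961) = 0.591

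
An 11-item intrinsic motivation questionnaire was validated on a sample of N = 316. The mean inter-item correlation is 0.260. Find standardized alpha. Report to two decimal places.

Standardized α = k·r̄ / (1 + (k−1)·r̄) = 11 × 0.260 / (1 + 10 × 0.260)
  = 2.8600 / 3.6000 = 0.79

α = 0.79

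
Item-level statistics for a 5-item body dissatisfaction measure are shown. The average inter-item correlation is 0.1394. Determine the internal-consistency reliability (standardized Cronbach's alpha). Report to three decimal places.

Standardized α = k·r̄ / (1 + (k−1)·r̄) = 5 × 0.1394 / (1 + 4 × 0.1394)
  = 0.6970 / 1.5576 = 0.447

α = 0.447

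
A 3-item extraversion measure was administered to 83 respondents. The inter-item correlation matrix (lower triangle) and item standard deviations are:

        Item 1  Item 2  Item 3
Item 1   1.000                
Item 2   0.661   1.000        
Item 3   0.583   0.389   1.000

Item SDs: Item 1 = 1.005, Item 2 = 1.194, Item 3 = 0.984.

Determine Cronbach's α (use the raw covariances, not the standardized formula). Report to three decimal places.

Σσ²ᵢ = 1.005² + 1.194² + 0.984² = 3.4039
Covariances σ_ij = r_ij · s_i · s_j:
  σ(Item 1,Item 2) = 0.661 × 1.005 × 1.194 = 0.7932
  σ(Item 1,Item 3) = 0.583 × 1.005 × 0.984 = 0.5765
  σ(Item 2,Item 3) = 0.389 × 1.194 × 0.984 = 0.4570
σ²_T = Σσ²ᵢ + 2·Σσ_ij = 3.4039 + 2 × 1.8267 = 7.0573
α = (3/2)·(1 − 3.4039/7.0573) = 0.777

α = 0.777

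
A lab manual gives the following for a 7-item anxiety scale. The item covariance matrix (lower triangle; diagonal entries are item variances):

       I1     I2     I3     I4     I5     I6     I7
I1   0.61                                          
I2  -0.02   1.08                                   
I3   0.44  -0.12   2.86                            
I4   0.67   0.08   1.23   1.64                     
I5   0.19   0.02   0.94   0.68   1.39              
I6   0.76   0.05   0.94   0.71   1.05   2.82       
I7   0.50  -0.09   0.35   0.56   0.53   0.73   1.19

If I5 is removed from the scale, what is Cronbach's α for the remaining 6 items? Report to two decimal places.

Remaining items: I1, I2, I3, I4, I6, I7 (k = 6).
sum of item variances = 0.61 + 1.08 + 2.86 + 1.64 + 2.82 + 1.19 = 10.20
σ²_total = 10.20 + 2 × 6.79 = 23.78
α (item deleted) = (6/5)·(1 − 10.20/23.78) = 0.69

Cronbach's α = 0.69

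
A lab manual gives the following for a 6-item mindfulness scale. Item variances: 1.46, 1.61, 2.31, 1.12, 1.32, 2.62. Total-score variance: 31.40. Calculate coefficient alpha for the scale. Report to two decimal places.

coefficient alpha = 0.80

sum of item variances = 1.46 + 1.61 + 2.31 + 1.12 + 1.32 + 2.62 = 10.44
α = (k/(k−1))·(1 − sum of item variances/σ²_total) = (6/5)·(1 − 10.44/31.40) = 0.80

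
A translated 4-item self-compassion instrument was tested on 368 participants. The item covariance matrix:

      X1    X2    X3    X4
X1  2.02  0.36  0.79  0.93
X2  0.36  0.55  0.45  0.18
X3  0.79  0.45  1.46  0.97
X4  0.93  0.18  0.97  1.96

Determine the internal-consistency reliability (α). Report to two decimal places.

α = 0.74

Σσᵢ² = 2.02 + 0.55 + 1.46 + 1.96 = 5.99
Sum of off-diagonal covariances = 3.68
σ²_T = 5.99 + 2 × 3.68 = 13.35
α = (k/(k−1))·(1 − Σσᵢ²/σ²_T) = (4/3)·(1 − 5.99/13.35) = 0.74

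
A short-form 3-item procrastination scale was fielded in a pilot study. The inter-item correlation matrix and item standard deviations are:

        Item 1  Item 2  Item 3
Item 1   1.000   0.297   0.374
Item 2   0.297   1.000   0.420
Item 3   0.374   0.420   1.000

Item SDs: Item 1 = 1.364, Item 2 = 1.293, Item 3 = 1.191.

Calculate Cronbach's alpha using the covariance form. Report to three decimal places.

α = 0.627

Σσ²ᵢ = 1.364² + 1.293² + 1.191² = 4.9508
Covariances σ_ij = r_ij · s_i · s_j:
  σ(Item 1,Item 2) = 0.297 × 1.364 × 1.293 = 0.5238
  σ(Item 1,Item 3) = 0.374 × 1.364 × 1.191 = 0.6076
  σ(Item 2,Item 3) = 0.420 × 1.293 × 1.191 = 0.6468
σ²_T = Σσ²ᵢ + 2·Σσ_ij = 4.9508 + 2 × 1.7782 = 8.5072
α = (3/2)·(1 − 4.9508/8.5072) = 0.627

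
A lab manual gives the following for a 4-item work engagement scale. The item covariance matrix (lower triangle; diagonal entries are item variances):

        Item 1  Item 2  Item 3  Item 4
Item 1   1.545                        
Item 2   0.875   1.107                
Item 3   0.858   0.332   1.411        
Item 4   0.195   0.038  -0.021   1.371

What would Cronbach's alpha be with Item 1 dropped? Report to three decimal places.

Cronbach's alpha = 0.228

Remaining items: Item 2, Item 3, Item 4 (k = 3).
sum of item variances = 1.107 + 1.411 + 1.371 = 3.889
Var(T) = 3.889 + 2 × 0.349 = 4.587
α (item deleted) = (3/2)·(1 − 3.889/4.587) = 0.228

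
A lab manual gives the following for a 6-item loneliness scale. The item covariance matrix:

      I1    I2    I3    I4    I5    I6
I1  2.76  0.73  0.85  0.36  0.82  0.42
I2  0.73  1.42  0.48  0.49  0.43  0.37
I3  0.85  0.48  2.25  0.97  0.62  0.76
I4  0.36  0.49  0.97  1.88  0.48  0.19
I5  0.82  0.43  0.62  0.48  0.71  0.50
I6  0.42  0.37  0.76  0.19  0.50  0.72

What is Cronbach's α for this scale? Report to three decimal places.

Σσ²ᵢ = 2.76 + 1.42 + 2.25 + 1.88 + 0.71 + 0.72 = 9.74
Sum of the distinct covariances = 8.47
σ²_total = 9.74 + 2 × 8.47 = 26.68
α = (k/(k−1))·(1 − Σσ²ᵢ/σ²_total) = (6/5)·(1 − 9.74/26.68) = 0.762

α = 0.762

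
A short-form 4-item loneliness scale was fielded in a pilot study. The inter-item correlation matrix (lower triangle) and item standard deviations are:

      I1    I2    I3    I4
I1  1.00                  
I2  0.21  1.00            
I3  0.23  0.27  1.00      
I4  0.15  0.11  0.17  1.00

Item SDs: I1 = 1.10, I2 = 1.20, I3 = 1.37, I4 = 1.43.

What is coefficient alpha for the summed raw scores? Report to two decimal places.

α = 0.48

Σσ²ᵢ = 1.10² + 1.20² + 1.37² + 1.43² = 6.5718
Covariances σ_ij = r_ij · s_i · s_j:
  σ(I1,I2) = 0.21 × 1.10 × 1.20 = 0.2772
  σ(I1,I3) = 0.23 × 1.10 × 1.37 = 0.3466
  σ(I1,I4) = 0.15 × 1.10 × 1.43 = 0.2359
  σ(I2,I3) = 0.27 × 1.20 × 1.37 = 0.4439
  σ(I2,I4) = 0.11 × 1.20 × 1.43 = 0.1888
  σ(I3,I4) = 0.17 × 1.37 × 1.43 = 0.3330
σ²_T = Σσ²ᵢ + 2·Σσ_ij = 6.5718 + 2 × 1.8254 = 10.2226
α = (4/3)·(1 − 6.5718/10.2226) = 0.48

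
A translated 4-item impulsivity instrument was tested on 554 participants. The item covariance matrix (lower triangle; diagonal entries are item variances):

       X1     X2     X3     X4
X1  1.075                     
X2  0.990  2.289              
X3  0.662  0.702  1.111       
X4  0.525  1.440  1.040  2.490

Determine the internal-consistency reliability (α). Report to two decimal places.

α = 0.81

sum of item variances = 1.075 + 2.289 + 1.111 + 2.490 = 6.965
Sum of the distinct covariances = 5.359
total variance = 6.965 + 2 × 5.359 = 17.683
α = (k/(k−1))·(1 − sum of item variances/total variance) = (4/3)·(1 − 6.965/17.683) = 0.81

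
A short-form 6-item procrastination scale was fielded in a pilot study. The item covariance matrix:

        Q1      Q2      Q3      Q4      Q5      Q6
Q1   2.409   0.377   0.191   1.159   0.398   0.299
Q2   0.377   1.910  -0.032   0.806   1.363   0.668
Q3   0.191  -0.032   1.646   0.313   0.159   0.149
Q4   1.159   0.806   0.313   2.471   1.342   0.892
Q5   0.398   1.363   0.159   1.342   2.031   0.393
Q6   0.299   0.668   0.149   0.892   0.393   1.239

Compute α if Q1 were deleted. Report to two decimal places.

α = 0.71

Remaining items: Q2, Q3, Q4, Q5, Q6 (k = 5).
sum of item variances = 1.910 + 1.646 + 2.471 + 2.031 + 1.239 = 9.297
total variance = 9.297 + 2 × 6.053 = 21.403
α (item deleted) = (5/4)·(1 − 9.297/21.403) = 0.71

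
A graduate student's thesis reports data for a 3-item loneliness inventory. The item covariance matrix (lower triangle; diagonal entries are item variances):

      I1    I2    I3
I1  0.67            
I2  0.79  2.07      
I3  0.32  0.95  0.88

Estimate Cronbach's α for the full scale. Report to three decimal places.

α = 0.798

sum of item variances = 0.67 + 2.07 + 0.88 = 3.62
Σ_{i<j} σ_ij = 2.06
Var(T) = 3.62 + 2 × 2.06 = 7.74
α = (k/(k−1))·(1 − sum of item variances/Var(T)) = (3/2)·(1 − 3.62/7.74) = 0.798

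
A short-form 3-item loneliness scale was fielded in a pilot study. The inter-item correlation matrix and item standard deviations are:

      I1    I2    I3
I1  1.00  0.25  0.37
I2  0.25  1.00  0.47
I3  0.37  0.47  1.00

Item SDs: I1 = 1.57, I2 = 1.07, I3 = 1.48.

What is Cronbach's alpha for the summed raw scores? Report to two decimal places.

Σσ²ᵢ = 1.57² + 1.07² + 1.48² = 5.8002
Covariances σ_ij = r_ij · s_i · s_j:
  σ(I1,I2) = 0.25 × 1.57 × 1.07 = 0.4200
  σ(I1,I3) = 0.37 × 1.57 × 1.48 = 0.8597
  σ(I2,I3) = 0.47 × 1.07 × 1.48 = 0.7443
σ²_T = Σσ²ᵢ + 2·Σσ_ij = 5.8002 + 2 × 2.0240 = 9.8482
α = (3/2)·(1 − 5.8002/9.8482) = 0.62

Cronbach's alpha = 0.62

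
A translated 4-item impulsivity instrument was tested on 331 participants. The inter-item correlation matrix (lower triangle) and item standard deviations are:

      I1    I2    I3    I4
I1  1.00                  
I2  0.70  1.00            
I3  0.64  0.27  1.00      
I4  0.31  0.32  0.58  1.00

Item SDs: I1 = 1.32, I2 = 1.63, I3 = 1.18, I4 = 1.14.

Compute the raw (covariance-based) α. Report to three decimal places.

α = 0.771

Σσ²ᵢ = 1.32² + 1.63² + 1.18² + 1.14² = 7.0913
Covariances σ_ij = r_ij · s_i · s_j:
  σ(I1,I2) = 0.70 × 1.32 × 1.63 = 1.5061
  σ(I1,I3) = 0.64 × 1.32 × 1.18 = 0.9969
  σ(I1,I4) = 0.31 × 1.32 × 1.14 = 0.4665
  σ(I2,I3) = 0.27 × 1.63 × 1.18 = 0.5193
  σ(I2,I4) = 0.32 × 1.63 × 1.14 = 0.5946
  σ(I3,I4) = 0.58 × 1.18 × 1.14 = 0.7802
σ²_T = Σσ²ᵢ + 2·Σσ_ij = 7.0913 + 2 × 4.8636 = 16.8185
α = (4/3)·(1 − 7.0913/16.8185) = 0.771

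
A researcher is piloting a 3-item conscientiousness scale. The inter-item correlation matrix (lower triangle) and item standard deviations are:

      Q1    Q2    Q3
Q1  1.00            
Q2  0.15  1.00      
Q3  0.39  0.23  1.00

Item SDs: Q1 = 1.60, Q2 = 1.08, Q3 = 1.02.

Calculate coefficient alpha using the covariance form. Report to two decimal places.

α = 0.49

Σσ²ᵢ = 1.60² + 1.08² + 1.02² = 4.7668
Covariances σ_ij = r_ij · s_i · s_j:
  σ(Q1,Q2) = 0.15 × 1.60 × 1.08 = 0.2592
  σ(Q1,Q3) = 0.39 × 1.60 × 1.02 = 0.6365
  σ(Q2,Q3) = 0.23 × 1.08 × 1.02 = 0.2534
σ²_T = Σσ²ᵢ + 2·Σσ_ij = 4.7668 + 2 × 1.1491 = 7.0650
α = (3/2)·(1 − 4.7668/7.0650) = 0.49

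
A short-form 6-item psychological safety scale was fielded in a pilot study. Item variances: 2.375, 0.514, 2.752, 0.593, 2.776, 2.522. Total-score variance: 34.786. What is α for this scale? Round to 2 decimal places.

ΣVar(i) = 2.375 + 0.514 + 2.752 + 0.593 + 2.776 + 2.522 = 11.532
α = (k/(k−1))·(1 − ΣVar(i)/σ²_total) = (6/5)·(1 − 11.532/34.786) = 0.80

α = 0.80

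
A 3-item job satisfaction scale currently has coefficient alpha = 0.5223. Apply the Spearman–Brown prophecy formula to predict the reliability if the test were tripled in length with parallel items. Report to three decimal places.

Length factor m = 3
α' = m·α / (1 + (m−1)·α)
   = 3 × 0.5223 / (1 + (3 − 1) × 0.5223)
   = 1.5669 / 2.0446 = 0.766

predicted reliability = 0.766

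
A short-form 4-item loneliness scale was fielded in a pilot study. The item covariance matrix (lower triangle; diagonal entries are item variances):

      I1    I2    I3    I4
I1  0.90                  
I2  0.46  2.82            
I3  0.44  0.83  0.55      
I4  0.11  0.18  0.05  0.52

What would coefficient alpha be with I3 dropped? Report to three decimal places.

Remaining items: I1, I2, I4 (k = 3).
ΣVar(i) = 0.90 + 2.82 + 0.52 = 4.24
total variance = 4.24 + 2 × 0.75 = 5.74
α (item deleted) = (3/2)·(1 − 4.24/5.74) = 0.392

α = 0.392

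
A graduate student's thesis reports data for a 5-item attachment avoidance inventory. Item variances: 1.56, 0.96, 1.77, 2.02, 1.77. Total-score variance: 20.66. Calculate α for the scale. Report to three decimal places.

α = 0.761

Σσᵢ² = 1.56 + 0.96 + 1.77 + 2.02 + 1.77 = 8.08
α = (k/(k−1))·(1 − Σσᵢ²/total variance) = (5/4)·(1 − 8.08/20.66) = 0.761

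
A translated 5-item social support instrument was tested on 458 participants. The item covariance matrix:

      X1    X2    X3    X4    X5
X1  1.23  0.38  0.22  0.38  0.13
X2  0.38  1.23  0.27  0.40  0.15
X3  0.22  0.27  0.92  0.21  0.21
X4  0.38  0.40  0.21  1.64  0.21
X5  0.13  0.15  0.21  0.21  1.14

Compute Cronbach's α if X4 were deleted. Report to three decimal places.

Remaining items: X1, X2, X3, X5 (k = 4).
ΣVar(i) = 1.23 + 1.23 + 0.92 + 1.14 = 4.52
total variance = 4.52 + 2 × 1.36 = 7.24
α (item deleted) = (4/3)·(1 − 4.52/7.24) = 0.501

Cronbach's α = 0.501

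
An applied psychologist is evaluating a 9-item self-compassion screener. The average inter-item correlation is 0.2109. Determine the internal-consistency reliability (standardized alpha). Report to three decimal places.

Standardized α = k·r̄ / (1 + (k−1)·r̄) = 9 × 0.2109 / (1 + 8 × 0.2109)
  = 1.8981 / 2.6872 = 0.706

α = 0.706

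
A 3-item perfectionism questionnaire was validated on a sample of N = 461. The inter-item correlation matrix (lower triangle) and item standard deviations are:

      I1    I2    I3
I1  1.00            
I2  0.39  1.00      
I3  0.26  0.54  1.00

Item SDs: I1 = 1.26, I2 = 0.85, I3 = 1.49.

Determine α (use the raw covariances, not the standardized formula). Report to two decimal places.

Σσ²ᵢ = 1.26² + 0.85² + 1.49² = 4.5302
Covariances σ_ij = r_ij · s_i · s_j:
  σ(I1,I2) = 0.39 × 1.26 × 0.85 = 0.4177
  σ(I1,I3) = 0.26 × 1.26 × 1.49 = 0.4881
  σ(I2,I3) = 0.54 × 0.85 × 1.49 = 0.6839
σ²_T = Σσ²ᵢ + 2·Σσ_ij = 4.5302 + 2 × 1.5897 = 7.7096
α = (3/2)·(1 − 4.5302/7.7096) = 0.62

α = 0.62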